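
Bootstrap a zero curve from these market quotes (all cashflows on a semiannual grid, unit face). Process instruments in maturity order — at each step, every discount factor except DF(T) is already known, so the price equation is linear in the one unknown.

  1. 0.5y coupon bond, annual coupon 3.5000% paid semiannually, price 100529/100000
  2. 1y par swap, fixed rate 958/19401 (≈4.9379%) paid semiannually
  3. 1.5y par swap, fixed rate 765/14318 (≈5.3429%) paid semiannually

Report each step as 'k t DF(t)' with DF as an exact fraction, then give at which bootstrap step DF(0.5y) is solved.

1 1/2 247/250
2 1 9521/10000
3 3/2 1847/2000
DF(0.5y) is solved at step 1

step 1 [0.5y] bond c/2=7/400: DF=(100529/100000 − 7/400·(0))/(1+7/400) = 247/250 ≈ 0.988000
step 2 [1y] swap r/2=479/19401: DF=(1 − 479/19401·(0.988000))/(1+479/19401) = 9521/10000 ≈ 0.952100
step 3 [1.5y] swap r/2=765/28636: DF=(1 − 765/28636·(0.988000+0.952100))/(1+765/28636) = 1847/2000 ≈ 0.923500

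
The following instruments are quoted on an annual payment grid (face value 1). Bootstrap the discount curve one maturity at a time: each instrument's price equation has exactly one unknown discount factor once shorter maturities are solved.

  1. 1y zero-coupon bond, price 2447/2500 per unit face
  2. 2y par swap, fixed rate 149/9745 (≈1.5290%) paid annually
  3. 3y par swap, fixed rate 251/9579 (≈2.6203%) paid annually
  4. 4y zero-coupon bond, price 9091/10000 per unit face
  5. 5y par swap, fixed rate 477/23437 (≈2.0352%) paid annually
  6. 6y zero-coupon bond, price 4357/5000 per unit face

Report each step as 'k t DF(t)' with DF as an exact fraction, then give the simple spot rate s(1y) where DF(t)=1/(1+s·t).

1 1 2447/2500
2 2 4851/5000
3 3 9247/10000
4 4 9091/10000
5 5 4523/5000
6 6 4357/5000
s(1y) = (1/(2447/2500) − 1)/(1) = 53/2447 ≈ 2.1659%

step 1 [1y] zero: DF = P = 2447/2500 ≈ 0.978800
step 2 [2y] swap r/1=149/9745: DF=(1 − 149/9745·(0.978800))/(1+149/9745) = 4851/5000 ≈ 0.970200
step 3 [3y] swap r/1=251/9579: DF=(1 − 251/9579·(0.978800+0.970200))/(1+251/9579) = 9247/10000 ≈ 0.924700
step 4 [4y] zero: DF = P = 9091/10000 ≈ 0.909100
step 5 [5y] swap r/1=477/23437: DF=(1 − 477/23437·(0.978800+0.970200+0.924700+0.909100))/(1+477/23437) = 4523/5000 ≈ 0.904600
step 6 [6y] zero: DF = P = 4357/5000 ≈ 0.871400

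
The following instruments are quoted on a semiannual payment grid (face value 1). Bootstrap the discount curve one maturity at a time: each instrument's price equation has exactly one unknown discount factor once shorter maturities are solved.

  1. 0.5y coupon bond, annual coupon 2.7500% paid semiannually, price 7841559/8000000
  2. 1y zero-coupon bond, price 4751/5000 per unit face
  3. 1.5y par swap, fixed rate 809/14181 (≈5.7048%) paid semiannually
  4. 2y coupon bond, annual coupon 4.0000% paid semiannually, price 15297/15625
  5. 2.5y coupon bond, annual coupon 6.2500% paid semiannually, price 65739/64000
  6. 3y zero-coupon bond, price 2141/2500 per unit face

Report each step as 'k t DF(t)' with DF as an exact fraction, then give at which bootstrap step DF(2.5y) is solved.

step 1 [0.5y] bond c/2=11/800: DF=(7841559/8000000 − 11/800·(0))/(1+11/800) = 9669/10000 ≈ 0.966900
step 2 [1y] zero: DF = P = 4751/5000 ≈ 0.950200
step 3 [1.5y] swap r/2=809/28362: DF=(1 − 809/28362·(0.966900+0.950200))/(1+809/28362) = 9191/10000 ≈ 0.919100
step 4 [2y] bond c/2=1/50: DF=(15297/15625 − 1/50·(0.966900+0.950200+0.919100))/(1+1/50) = 4521/5000 ≈ 0.904200
step 5 [2.5y] bond c/2=1/32: DF=(65739/64000 − 1/32·(0.966900+0.950200+0.919100+0.904200))/(1+1/32) = 8827/10000 ≈ 0.882700
step 6 [3y] zero: DF = P = 2141/2500 ≈ 0.856400

1 1/2 9669/10000
2 1 4751/5000
3 3/2 9191/10000
4 2 4521/5000
5 5/2 8827/10000
6 3 2141/2500
DF(2.5y) is solved at step 5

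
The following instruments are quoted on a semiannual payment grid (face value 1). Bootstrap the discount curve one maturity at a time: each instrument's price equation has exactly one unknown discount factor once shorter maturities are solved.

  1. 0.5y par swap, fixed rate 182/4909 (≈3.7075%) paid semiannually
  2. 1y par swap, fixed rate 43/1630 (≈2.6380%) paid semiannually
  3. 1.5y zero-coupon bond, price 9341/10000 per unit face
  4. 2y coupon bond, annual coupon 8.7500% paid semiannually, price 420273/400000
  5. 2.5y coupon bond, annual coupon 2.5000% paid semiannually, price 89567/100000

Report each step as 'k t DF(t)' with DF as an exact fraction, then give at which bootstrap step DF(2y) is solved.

step 1 [0.5y] swap r/2=91/4909: DF=(1 − 91/4909·(0))/(1+91/4909) = 4909/5000 ≈ 0.981800
step 2 [1y] swap r/2=43/3260: DF=(1 − 43/3260·(0.981800))/(1+43/3260) = 4871/5000 ≈ 0.974200
step 3 [1.5y] zero: DF = P = 9341/10000 ≈ 0.934100
step 4 [2y] bond c/2=7/160: DF=(420273/400000 − 7/160·(0.981800+0.974200+0.934100))/(1+7/160) = 1771/2000 ≈ 0.885500
step 5 [2.5y] bond c/2=1/80: DF=(89567/100000 − 1/80·(0.981800+0.974200+0.934100+0.885500))/(1+1/80) = 419/500 ≈ 0.838000

1 1/2 4909/5000
2 1 4871/5000
3 3/2 9341/10000
4 2 1771/2000
5 5/2 419/500
DF(2y) is solved at step 4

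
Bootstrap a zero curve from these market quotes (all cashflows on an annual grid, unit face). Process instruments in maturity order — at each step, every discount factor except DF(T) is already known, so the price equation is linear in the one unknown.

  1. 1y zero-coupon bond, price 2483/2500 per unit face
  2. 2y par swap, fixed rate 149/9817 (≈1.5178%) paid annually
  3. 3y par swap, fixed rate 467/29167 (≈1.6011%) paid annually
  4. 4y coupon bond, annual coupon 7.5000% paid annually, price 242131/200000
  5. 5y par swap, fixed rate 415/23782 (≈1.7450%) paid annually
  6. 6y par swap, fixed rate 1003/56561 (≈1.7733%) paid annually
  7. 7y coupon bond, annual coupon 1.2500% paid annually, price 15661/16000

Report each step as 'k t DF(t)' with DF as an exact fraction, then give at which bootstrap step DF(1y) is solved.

step 1 [1y] zero: DF = P = 2483/2500 ≈ 0.993200
step 2 [2y] swap r/1=149/9817: DF=(1 − 149/9817·(0.993200))/(1+149/9817) = 4851/5000 ≈ 0.970200
step 3 [3y] swap r/1=467/29167: DF=(1 − 467/29167·(0.993200+0.970200))/(1+467/29167) = 9533/10000 ≈ 0.953300
step 4 [4y] bond c/1=3/40: DF=(242131/200000 − 3/40·(0.993200+0.970200+0.953300))/(1+3/40) = 9227/10000 ≈ 0.922700
step 5 [5y] swap r/1=415/23782: DF=(1 − 415/23782·(0.993200+0.970200+0.953300+0.922700))/(1+415/23782) = 917/1000 ≈ 0.917000
step 6 [6y] swap r/1=1003/56561: DF=(1 − 1003/56561·(0.993200+0.970200+0.953300+0.922700+0.917000))/(1+1003/56561) = 8997/10000 ≈ 0.899700
step 7 [7y] bond c/1=1/80: DF=(15661/16000 − 1/80·(0.993200+0.970200+0.953300+0.922700+0.917000+0.899700))/(1+1/80) = 8969/10000 ≈ 0.896900

1 1 2483/2500
2 2 4851/5000
3 3 9533/10000
4 4 9227/10000
5 5 917/1000
6 6 8997/10000
7 7 8969/10000
DF(1y) is solved at step 1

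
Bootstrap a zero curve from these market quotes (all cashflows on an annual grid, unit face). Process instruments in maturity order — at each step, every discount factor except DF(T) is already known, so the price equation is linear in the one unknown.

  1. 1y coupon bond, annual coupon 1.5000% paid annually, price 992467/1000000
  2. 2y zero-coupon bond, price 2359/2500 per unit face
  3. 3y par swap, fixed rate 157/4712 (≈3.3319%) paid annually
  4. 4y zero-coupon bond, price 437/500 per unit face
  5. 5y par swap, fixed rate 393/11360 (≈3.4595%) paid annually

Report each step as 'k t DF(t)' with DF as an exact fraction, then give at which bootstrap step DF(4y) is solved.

step 1 [1y] bond c/1=3/200: DF=(992467/1000000 − 3/200·(0))/(1+3/200) = 4889/5000 ≈ 0.977800
step 2 [2y] zero: DF = P = 2359/2500 ≈ 0.943600
step 3 [3y] swap r/1=157/4712: DF=(1 − 157/4712·(0.977800+0.943600))/(1+157/4712) = 4529/5000 ≈ 0.905800
step 4 [4y] zero: DF = P = 437/500 ≈ 0.874000
step 5 [5y] swap r/1=393/11360: DF=(1 − 393/11360·(0.977800+0.943600+0.905800+0.874000))/(1+393/11360) = 2107/2500 ≈ 0.842800

1 1 4889/5000
2 2 2359/2500
3 3 4529/5000
4 4 437/500
5 5 2107/2500
DF(4y) is solved at step 4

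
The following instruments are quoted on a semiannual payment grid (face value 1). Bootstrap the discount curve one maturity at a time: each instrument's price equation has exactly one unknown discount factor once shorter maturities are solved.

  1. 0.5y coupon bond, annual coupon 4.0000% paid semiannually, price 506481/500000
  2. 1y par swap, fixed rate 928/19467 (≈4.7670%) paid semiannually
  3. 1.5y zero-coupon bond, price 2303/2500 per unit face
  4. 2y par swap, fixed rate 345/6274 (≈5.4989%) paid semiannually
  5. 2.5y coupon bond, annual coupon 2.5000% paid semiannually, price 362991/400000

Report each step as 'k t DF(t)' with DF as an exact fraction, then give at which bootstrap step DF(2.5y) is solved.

1 1/2 9931/10000
2 1 596/625
3 3/2 2303/2500
4 2 1793/2000
5 5/2 4249/5000
DF(2.5y) is solved at step 5

step 1 [0.5y] bond c/2=1/50: DF=(506481/500000 − 1/50·(0))/(1+1/50) = 9931/10000 ≈ 0.993100
step 2 [1y] swap r/2=464/19467: DF=(1 − 464/19467·(0.993100))/(1+464/19467) = 596/625 ≈ 0.953600
step 3 [1.5y] zero: DF = P = 2303/2500 ≈ 0.921200
step 4 [2y] swap r/2=345/12548: DF=(1 − 345/12548·(0.993100+0.953600+0.921200))/(1+345/12548) = 1793/2000 ≈ 0.896500
step 5 [2.5y] bond c/2=1/80: DF=(362991/400000 − 1/80·(0.993100+0.953600+0.921200+0.896500))/(1+1/80) = 4249/5000 ≈ 0.849800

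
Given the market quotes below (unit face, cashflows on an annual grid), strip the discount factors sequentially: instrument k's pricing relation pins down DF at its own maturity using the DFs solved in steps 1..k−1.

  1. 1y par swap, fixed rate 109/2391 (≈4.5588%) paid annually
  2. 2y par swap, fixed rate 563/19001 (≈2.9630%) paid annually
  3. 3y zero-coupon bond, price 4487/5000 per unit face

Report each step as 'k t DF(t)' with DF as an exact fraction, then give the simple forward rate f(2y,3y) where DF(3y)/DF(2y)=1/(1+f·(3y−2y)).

1 1 2391/2500
2 2 9437/10000
3 3 4487/5000
f(2y,3y) = ((9437/10000)/(4487/5000) − 1)/(1) = 463/8974 ≈ 5.1593%

step 1 [1y] swap r/1=109/2391: DF=(1 − 109/2391·(0))/(1+109/2391) = 2391/2500 ≈ 0.956400
step 2 [2y] swap r/1=563/19001: DF=(1 − 563/19001·(0.956400))/(1+563/19001) = 9437/10000 ≈ 0.943700
step 3 [3y] zero: DF = P = 4487/5000 ≈ 0.897400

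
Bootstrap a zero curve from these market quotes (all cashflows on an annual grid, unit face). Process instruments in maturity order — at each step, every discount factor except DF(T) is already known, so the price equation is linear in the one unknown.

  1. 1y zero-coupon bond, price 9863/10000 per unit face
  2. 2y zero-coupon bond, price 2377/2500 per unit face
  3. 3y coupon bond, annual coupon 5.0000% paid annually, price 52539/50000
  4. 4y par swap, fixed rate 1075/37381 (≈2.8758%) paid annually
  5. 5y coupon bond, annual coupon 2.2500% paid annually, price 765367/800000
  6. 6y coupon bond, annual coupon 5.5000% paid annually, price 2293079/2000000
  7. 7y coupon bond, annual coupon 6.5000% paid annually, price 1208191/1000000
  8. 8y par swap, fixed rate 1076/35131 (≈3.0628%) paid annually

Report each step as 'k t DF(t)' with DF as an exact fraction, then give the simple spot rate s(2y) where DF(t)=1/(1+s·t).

step 1 [1y] zero: DF = P = 9863/10000 ≈ 0.986300
step 2 [2y] zero: DF = P = 2377/2500 ≈ 0.950800
step 3 [3y] bond c/1=1/20: DF=(52539/50000 − 1/20·(0.986300+0.950800))/(1+1/20) = 1817/2000 ≈ 0.908500
step 4 [4y] swap r/1=1075/37381: DF=(1 − 1075/37381·(0.986300+0.950800+0.908500))/(1+1075/37381) = 357/400 ≈ 0.892500
step 5 [5y] bond c/1=9/400: DF=(765367/800000 − 9/400·(0.986300+0.950800+0.908500+0.892500))/(1+9/400) = 4267/5000 ≈ 0.853400
step 6 [6y] bond c/1=11/200: DF=(2293079/2000000 − 11/200·(0.986300+0.950800+0.908500+0.892500+0.853400))/(1+11/200) = 4237/5000 ≈ 0.847400
step 7 [7y] bond c/1=13/200: DF=(1208191/1000000 − 13/200·(0.986300+0.950800+0.908500+0.892500+0.853400+0.847400))/(1+13/200) = 321/400 ≈ 0.802500
step 8 [8y] swap r/1=1076/35131: DF=(1 − 1076/35131·(0.986300+0.950800+0.908500+0.892500+0.853400+0.847400+0.802500))/(1+1076/35131) = 981/1250 ≈ 0.784800

1 1 9863/10000
2 2 2377/2500
3 3 1817/2000
4 4 357/400
5 5 4267/5000
6 6 4237/5000
7 7 321/400
8 8 981/1250
s(2y) = (1/(2377/2500) − 1)/(2) = 123/4754 ≈ 2.5873%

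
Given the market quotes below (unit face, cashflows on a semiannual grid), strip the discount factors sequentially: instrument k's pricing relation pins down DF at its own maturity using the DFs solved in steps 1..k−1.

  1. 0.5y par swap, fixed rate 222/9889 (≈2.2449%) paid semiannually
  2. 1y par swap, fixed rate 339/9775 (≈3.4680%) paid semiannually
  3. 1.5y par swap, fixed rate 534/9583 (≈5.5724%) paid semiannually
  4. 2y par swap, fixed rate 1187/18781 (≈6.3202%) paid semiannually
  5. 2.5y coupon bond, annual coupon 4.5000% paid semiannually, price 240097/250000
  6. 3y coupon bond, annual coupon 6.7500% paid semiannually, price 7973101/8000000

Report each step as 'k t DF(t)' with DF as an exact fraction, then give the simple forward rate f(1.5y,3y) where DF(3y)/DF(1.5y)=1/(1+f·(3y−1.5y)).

1 1/2 9889/10000
2 1 9661/10000
3 3/2 9199/10000
4 2 8813/10000
5 5/2 4283/5000
6 3 1627/2000
f(1.5y,3y) = ((9199/10000)/(1627/2000) − 1)/(3/2) = 2128/24405 ≈ 8.7195%

step 1 [0.5y] swap r/2=111/9889: DF=(1 − 111/9889·(0))/(1+111/9889) = 9889/10000 ≈ 0.988900
step 2 [1y] swap r/2=339/19550: DF=(1 − 339/19550·(0.988900))/(1+339/19550) = 9661/10000 ≈ 0.966100
step 3 [1.5y] swap r/2=267/9583: DF=(1 − 267/9583·(0.988900+0.966100))/(1+267/9583) = 9199/10000 ≈ 0.919900
step 4 [2y] swap r/2=1187/37562: DF=(1 − 1187/37562·(0.988900+0.966100+0.919900))/(1+1187/37562) = 8813/10000 ≈ 0.881300
step 5 [2.5y] bond c/2=9/400: DF=(240097/250000 − 9/400·(0.988900+0.966100+0.919900+0.881300))/(1+9/400) = 4283/5000 ≈ 0.856600
step 6 [3y] bond c/2=27/800: DF=(7973101/8000000 − 27/800·(0.988900+0.966100+0.919900+0.881300+0.856600))/(1+27/800) = 1627/2000 ≈ 0.813500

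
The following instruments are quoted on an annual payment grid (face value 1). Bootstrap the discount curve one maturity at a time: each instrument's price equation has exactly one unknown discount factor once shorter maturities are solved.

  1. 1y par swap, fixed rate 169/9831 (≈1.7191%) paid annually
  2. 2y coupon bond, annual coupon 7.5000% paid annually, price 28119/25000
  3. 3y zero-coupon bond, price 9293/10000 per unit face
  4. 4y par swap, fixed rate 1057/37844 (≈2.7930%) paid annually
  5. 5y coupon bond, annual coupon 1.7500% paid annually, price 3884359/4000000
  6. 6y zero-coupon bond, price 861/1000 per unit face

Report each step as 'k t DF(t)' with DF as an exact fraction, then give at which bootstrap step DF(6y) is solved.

step 1 [1y] swap r/1=169/9831: DF=(1 − 169/9831·(0))/(1+169/9831) = 9831/10000 ≈ 0.983100
step 2 [2y] bond c/1=3/40: DF=(28119/25000 − 3/40·(0.983100))/(1+3/40) = 9777/10000 ≈ 0.977700
step 3 [3y] zero: DF = P = 9293/10000 ≈ 0.929300
step 4 [4y] swap r/1=1057/37844: DF=(1 − 1057/37844·(0.983100+0.977700+0.929300))/(1+1057/37844) = 8943/10000 ≈ 0.894300
step 5 [5y] bond c/1=7/400: DF=(3884359/4000000 − 7/400·(0.983100+0.977700+0.929300+0.894300))/(1+7/400) = 8893/10000 ≈ 0.889300
step 6 [6y] zero: DF = P = 861/1000 ≈ 0.861000

1 1 9831/10000
2 2 9777/10000
3 3 9293/10000
4 4 8943/10000
5 5 8893/10000
6 6 861/1000
DF(6y) is solved at step 6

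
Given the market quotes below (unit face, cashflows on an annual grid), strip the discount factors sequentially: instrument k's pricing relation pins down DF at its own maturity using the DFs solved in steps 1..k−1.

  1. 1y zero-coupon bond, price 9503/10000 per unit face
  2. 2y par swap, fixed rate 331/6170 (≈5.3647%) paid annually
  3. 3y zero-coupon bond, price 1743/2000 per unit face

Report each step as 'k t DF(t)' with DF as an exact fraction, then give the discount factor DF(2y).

1 1 9503/10000
2 2 9007/10000
3 3 1743/2000
DF(2y) = 9007/10000 ≈ 0.900700

step 1 [1y] zero: DF = P = 9503/10000 ≈ 0.950300
step 2 [2y] swap r/1=331/6170: DF=(1 − 331/6170·(0.950300))/(1+331/6170) = 9007/10000 ≈ 0.900700
step 3 [3y] zero: DF = P = 1743/2000 ≈ 0.871500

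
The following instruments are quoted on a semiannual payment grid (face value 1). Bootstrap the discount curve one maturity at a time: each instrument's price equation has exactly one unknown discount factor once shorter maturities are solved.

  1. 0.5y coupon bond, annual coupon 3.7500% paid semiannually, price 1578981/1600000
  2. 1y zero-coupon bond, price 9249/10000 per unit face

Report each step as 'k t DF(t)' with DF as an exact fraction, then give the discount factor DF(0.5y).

step 1 [0.5y] bond c/2=3/160: DF=(1578981/1600000 − 3/160·(0))/(1+3/160) = 9687/10000 ≈ 0.968700
step 2 [1y] zero: DF = P = 9249/10000 ≈ 0.924900

1 1/2 9687/10000
2 1 9249/10000
DF(0.5y) = 9687/10000 ≈ 0.968700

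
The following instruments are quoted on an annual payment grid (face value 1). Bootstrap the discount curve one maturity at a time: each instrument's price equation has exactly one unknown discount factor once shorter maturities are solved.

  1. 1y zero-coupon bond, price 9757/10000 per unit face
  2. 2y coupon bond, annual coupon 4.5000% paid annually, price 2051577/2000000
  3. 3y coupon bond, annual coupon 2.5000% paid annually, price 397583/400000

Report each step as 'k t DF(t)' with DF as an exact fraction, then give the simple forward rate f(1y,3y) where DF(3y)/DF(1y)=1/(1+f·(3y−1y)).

step 1 [1y] zero: DF = P = 9757/10000 ≈ 0.975700
step 2 [2y] bond c/1=9/200: DF=(2051577/2000000 − 9/200·(0.975700))/(1+9/200) = 2349/2500 ≈ 0.939600
step 3 [3y] bond c/1=1/40: DF=(397583/400000 − 1/40·(0.975700+0.939600))/(1+1/40) = 923/1000 ≈ 0.923000

1 1 9757/10000
2 2 2349/2500
3 3 923/1000
f(1y,3y) = ((9757/10000)/(923/1000) − 1)/(2) = 527/18460 ≈ 2.8548%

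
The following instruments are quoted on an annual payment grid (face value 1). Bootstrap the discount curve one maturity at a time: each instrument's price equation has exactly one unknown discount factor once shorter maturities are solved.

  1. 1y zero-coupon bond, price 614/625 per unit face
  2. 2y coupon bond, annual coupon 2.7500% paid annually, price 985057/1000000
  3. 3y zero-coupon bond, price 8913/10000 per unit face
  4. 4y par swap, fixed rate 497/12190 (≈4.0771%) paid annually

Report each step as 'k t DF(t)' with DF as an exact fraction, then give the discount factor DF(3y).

step 1 [1y] zero: DF = P = 614/625 ≈ 0.982400
step 2 [2y] bond c/1=11/400: DF=(985057/1000000 − 11/400·(0.982400))/(1+11/400) = 2331/2500 ≈ 0.932400
step 3 [3y] zero: DF = P = 8913/10000 ≈ 0.891300
step 4 [4y] swap r/1=497/12190: DF=(1 − 497/12190·(0.982400+0.932400+0.891300))/(1+497/12190) = 8509/10000 ≈ 0.850900

1 1 614/625
2 2 2331/2500
3 3 8913/10000
4 4 8509/10000
DF(3y) = 8913/10000 ≈ 0.891300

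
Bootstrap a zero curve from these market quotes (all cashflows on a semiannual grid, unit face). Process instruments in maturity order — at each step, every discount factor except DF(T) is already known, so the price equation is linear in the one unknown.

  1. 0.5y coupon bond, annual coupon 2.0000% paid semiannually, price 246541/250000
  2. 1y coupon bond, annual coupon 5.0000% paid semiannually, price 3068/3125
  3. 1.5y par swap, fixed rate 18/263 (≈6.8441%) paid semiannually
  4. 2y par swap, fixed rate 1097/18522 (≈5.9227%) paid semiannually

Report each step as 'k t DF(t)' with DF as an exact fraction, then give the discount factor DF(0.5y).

step 1 [0.5y] bond c/2=1/100: DF=(246541/250000 − 1/100·(0))/(1+1/100) = 2441/2500 ≈ 0.976400
step 2 [1y] bond c/2=1/40: DF=(3068/3125 − 1/40·(0.976400))/(1+1/40) = 467/500 ≈ 0.934000
step 3 [1.5y] swap r/2=9/263: DF=(1 − 9/263·(0.976400+0.934000))/(1+9/263) = 9037/10000 ≈ 0.903700
step 4 [2y] swap r/2=1097/37044: DF=(1 − 1097/37044·(0.976400+0.934000+0.903700))/(1+1097/37044) = 8903/10000 ≈ 0.890300

1 1/2 2441/2500
2 1 467/500
3 3/2 9037/10000
4 2 8903/10000
DF(0.5y) = 2441/2500 ≈ 0.976400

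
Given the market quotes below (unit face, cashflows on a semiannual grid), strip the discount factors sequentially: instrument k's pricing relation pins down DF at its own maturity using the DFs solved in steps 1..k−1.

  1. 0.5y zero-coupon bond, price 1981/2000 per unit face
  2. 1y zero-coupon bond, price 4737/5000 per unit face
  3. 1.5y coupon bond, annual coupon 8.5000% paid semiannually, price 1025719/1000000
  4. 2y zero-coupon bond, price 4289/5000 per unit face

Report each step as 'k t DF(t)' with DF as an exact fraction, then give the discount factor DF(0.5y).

step 1 [0.5y] zero: DF = P = 1981/2000 ≈ 0.990500
step 2 [1y] zero: DF = P = 4737/5000 ≈ 0.947400
step 3 [1.5y] bond c/2=17/400: DF=(1025719/1000000 − 17/400·(0.990500+0.947400))/(1+17/400) = 9049/10000 ≈ 0.904900
step 4 [2y] zero: DF = P = 4289/5000 ≈ 0.857800

1 1/2 1981/2000
2 1 4737/5000
3 3/2 9049/10000
4 2 4289/5000
DF(0.5y) = 1981/2000 ≈ 0.990500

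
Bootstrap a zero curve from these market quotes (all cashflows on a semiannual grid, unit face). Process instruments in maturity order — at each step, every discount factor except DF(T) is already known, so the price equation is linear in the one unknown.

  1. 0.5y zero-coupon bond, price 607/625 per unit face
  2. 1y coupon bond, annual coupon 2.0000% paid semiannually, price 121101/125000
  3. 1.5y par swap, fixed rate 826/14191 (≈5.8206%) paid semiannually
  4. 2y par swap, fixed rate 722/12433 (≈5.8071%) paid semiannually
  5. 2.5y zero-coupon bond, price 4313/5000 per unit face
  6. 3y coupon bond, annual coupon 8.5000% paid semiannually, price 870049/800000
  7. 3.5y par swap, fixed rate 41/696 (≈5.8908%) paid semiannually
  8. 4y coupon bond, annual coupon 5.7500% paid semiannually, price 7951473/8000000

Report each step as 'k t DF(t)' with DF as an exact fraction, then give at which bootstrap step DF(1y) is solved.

step 1 [0.5y] zero: DF = P = 607/625 ≈ 0.971200
step 2 [1y] bond c/2=1/100: DF=(121101/125000 − 1/100·(0.971200))/(1+1/100) = 1187/1250 ≈ 0.949600
step 3 [1.5y] swap r/2=413/14191: DF=(1 − 413/14191·(0.971200+0.949600))/(1+413/14191) = 4587/5000 ≈ 0.917400
step 4 [2y] swap r/2=361/12433: DF=(1 − 361/12433·(0.971200+0.949600+0.917400))/(1+361/12433) = 8917/10000 ≈ 0.891700
step 5 [2.5y] zero: DF = P = 4313/5000 ≈ 0.862600
step 6 [3y] bond c/2=17/400: DF=(870049/800000 − 17/400·(0.971200+0.949600+0.917400+0.891700+0.862600))/(1+17/400) = 107/125 ≈ 0.856000
step 7 [3.5y] swap r/2=41/1392: DF=(1 − 41/1392·(0.971200+0.949600+0.917400+0.891700+0.862600+0.856000))/(1+41/1392) = 1631/2000 ≈ 0.815500
step 8 [4y] bond c/2=23/800: DF=(7951473/8000000 − 23/800·(0.971200+0.949600+0.917400+0.891700+0.862600+0.856000+0.815500))/(1+23/800) = 7911/10000 ≈ 0.791100

1 1/2 607/625
2 1 1187/1250
3 3/2 4587/5000
4 2 8917/10000
5 5/2 4313/5000
6 3 107/125
7 7/2 1631/2000
8 4 7911/10000
DF(1y) is solved at step 2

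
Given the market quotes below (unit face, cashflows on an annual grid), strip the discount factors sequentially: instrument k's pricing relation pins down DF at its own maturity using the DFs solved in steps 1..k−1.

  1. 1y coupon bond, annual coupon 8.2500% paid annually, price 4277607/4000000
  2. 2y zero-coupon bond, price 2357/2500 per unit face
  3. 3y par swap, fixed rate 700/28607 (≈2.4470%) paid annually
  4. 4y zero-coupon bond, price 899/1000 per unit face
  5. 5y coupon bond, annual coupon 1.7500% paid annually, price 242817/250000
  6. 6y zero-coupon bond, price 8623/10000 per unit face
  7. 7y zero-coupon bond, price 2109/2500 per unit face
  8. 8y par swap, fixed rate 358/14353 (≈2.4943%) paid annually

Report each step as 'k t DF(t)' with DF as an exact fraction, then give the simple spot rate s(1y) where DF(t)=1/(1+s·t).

step 1 [1y] bond c/1=33/400: DF=(4277607/4000000 − 33/400·(0))/(1+33/400) = 9879/10000 ≈ 0.987900
step 2 [2y] zero: DF = P = 2357/2500 ≈ 0.942800
step 3 [3y] swap r/1=700/28607: DF=(1 − 700/28607·(0.987900+0.942800))/(1+700/28607) = 93/100 ≈ 0.930000
step 4 [4y] zero: DF = P = 899/1000 ≈ 0.899000
step 5 [5y] bond c/1=7/400: DF=(242817/250000 − 7/400·(0.987900+0.942800+0.930000+0.899000))/(1+7/400) = 8899/10000 ≈ 0.889900
step 6 [6y] zero: DF = P = 8623/10000 ≈ 0.862300
step 7 [7y] zero: DF = P = 2109/2500 ≈ 0.843600
step 8 [8y] swap r/1=358/14353: DF=(1 − 358/14353·(0.987900+0.942800+0.930000+0.899000+0.889900+0.862300+0.843600))/(1+358/14353) = 821/1000 ≈ 0.821000

1 1 9879/10000
2 2 2357/2500
3 3 93/100
4 4 899/1000
5 5 8899/10000
6 6 8623/10000
7 7 2109/2500
8 8 821/1000
s(1y) = (1/(9879/10000) − 1)/(1) = 121/9879 ≈ 1.2248%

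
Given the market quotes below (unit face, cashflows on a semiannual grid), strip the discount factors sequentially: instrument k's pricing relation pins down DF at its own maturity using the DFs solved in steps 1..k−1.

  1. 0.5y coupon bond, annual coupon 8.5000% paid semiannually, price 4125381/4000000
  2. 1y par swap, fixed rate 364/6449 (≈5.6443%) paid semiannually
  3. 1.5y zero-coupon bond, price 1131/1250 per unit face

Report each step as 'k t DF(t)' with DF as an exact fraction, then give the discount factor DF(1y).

step 1 [0.5y] bond c/2=17/400: DF=(4125381/4000000 − 17/400·(0))/(1+17/400) = 9893/10000 ≈ 0.989300
step 2 [1y] swap r/2=182/6449: DF=(1 − 182/6449·(0.989300))/(1+182/6449) = 4727/5000 ≈ 0.945400
step 3 [1.5y] zero: DF = P = 1131/1250 ≈ 0.904800

1 1/2 9893/10000
2 1 4727/5000
3 3/2 1131/1250
DF(1y) = 4727/5000 ≈ 0.945400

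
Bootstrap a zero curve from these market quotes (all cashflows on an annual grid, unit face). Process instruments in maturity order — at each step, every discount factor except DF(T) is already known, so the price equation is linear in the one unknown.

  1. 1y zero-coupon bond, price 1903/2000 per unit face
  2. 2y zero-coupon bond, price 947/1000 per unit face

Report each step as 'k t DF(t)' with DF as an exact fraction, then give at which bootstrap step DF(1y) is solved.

1 1 1903/2000
2 2 947/1000
DF(1y) is solved at step 1

step 1 [1y] zero: DF = P = 1903/2000 ≈ 0.951500
step 2 [2y] zero: DF = P = 947/1000 ≈ 0.947000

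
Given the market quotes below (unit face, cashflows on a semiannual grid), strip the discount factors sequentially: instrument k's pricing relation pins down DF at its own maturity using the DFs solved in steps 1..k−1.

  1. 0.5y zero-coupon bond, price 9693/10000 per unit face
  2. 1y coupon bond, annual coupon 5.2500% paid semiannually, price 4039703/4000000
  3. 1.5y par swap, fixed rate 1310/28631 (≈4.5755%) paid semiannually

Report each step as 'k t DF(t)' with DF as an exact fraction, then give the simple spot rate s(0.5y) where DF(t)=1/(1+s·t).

step 1 [0.5y] zero: DF = P = 9693/10000 ≈ 0.969300
step 2 [1y] bond c/2=21/800: DF=(4039703/4000000 − 21/800·(0.969300))/(1+21/800) = 9593/10000 ≈ 0.959300
step 3 [1.5y] swap r/2=655/28631: DF=(1 − 655/28631·(0.969300+0.959300))/(1+655/28631) = 1869/2000 ≈ 0.934500

1 1/2 9693/10000
2 1 9593/10000
3 3/2 1869/2000
s(0.5y) = (1/(9693/10000) − 1)/(1/2) = 614/9693 ≈ 6.3345%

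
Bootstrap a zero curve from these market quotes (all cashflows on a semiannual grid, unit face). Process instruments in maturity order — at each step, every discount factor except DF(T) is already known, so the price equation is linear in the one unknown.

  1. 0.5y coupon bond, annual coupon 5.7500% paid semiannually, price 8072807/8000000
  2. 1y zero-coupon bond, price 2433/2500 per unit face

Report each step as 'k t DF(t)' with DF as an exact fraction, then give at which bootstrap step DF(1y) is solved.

1 1/2 9809/10000
2 1 2433/2500
DF(1y) is solved at step 2

step 1 [0.5y] bond c/2=23/800: DF=(8072807/8000000 − 23/800·(0))/(1+23/800) = 9809/10000 ≈ 0.980900
step 2 [1y] zero: DF = P = 2433/2500 ≈ 0.973200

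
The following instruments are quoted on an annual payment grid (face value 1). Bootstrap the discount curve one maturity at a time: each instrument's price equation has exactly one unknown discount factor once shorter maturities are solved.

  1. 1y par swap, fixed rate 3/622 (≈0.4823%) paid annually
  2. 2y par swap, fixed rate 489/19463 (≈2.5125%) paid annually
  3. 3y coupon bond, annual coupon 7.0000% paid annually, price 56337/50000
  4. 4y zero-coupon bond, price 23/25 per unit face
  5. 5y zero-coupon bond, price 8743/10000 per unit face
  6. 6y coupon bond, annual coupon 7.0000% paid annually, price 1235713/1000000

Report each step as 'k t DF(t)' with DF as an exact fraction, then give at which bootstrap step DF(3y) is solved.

step 1 [1y] swap r/1=3/622: DF=(1 − 3/622·(0))/(1+3/622) = 622/625 ≈ 0.995200
step 2 [2y] swap r/1=489/19463: DF=(1 − 489/19463·(0.995200))/(1+489/19463) = 9511/10000 ≈ 0.951100
step 3 [3y] bond c/1=7/100: DF=(56337/50000 − 7/100·(0.995200+0.951100))/(1+7/100) = 9257/10000 ≈ 0.925700
step 4 [4y] zero: DF = P = 23/25 ≈ 0.920000
step 5 [5y] zero: DF = P = 8743/10000 ≈ 0.874300
step 6 [6y] bond c/1=7/100: DF=(1235713/1000000 − 7/100·(0.995200+0.951100+0.925700+0.920000+0.874300))/(1+7/100) = 531/625 ≈ 0.849600

1 1 622/625
2 2 9511/10000
3 3 9257/10000
4 4 23/25
5 5 8743/10000
6 6 531/625
DF(3y) is solved at step 3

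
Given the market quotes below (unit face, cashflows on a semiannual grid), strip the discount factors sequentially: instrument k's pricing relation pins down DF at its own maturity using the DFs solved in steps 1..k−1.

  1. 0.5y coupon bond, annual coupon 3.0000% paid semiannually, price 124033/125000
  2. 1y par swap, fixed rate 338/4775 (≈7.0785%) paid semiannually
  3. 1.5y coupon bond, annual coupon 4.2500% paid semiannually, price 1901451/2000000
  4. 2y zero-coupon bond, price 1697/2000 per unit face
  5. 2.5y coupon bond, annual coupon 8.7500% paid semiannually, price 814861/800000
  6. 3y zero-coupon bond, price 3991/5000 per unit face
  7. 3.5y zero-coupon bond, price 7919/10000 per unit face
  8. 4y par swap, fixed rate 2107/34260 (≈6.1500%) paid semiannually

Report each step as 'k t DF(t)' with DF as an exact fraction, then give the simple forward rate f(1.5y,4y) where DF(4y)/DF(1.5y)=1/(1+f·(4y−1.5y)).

1 1/2 611/625
2 1 2331/2500
3 3/2 557/625
4 2 1697/2000
5 5/2 8229/10000
6 3 3991/5000
7 7/2 7919/10000
8 4 7893/10000
f(1.5y,4y) = ((557/625)/(7893/10000) − 1)/(5/2) = 2038/39465 ≈ 5.1641%

step 1 [0.5y] bond c/2=3/200: DF=(124033/125000 − 3/200·(0))/(1+3/200) = 611/625 ≈ 0.977600
step 2 [1y] swap r/2=169/4775: DF=(1 − 169/4775·(0.977600))/(1+169/4775) = 2331/2500 ≈ 0.932400
step 3 [1.5y] bond c/2=17/800: DF=(1901451/2000000 − 17/800·(0.977600+0.932400))/(1+17/800) = 557/625 ≈ 0.891200
step 4 [2y] zero: DF = P = 1697/2000 ≈ 0.848500
step 5 [2.5y] bond c/2=7/160: DF=(814861/800000 − 7/160·(0.977600+0.932400+0.891200+0.848500))/(1+7/160) = 8229/10000 ≈ 0.822900
step 6 [3y] zero: DF = P = 3991/5000 ≈ 0.798200
step 7 [3.5y] zero: DF = P = 7919/10000 ≈ 0.791900
step 8 [4y] swap r/2=2107/68520: DF=(1 − 2107/68520·(0.977600+0.932400+0.891200+0.848500+0.822900+0.798200+0.791900))/(1+2107/68520) = 7893/10000 ≈ 0.789300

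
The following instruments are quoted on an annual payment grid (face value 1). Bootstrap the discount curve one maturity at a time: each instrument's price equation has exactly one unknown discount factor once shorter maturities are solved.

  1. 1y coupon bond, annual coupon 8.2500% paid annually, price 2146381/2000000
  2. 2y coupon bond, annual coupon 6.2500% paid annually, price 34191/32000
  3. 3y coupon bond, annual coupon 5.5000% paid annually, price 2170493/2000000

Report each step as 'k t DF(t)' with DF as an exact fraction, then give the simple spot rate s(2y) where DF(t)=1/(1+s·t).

step 1 [1y] bond c/1=33/400: DF=(2146381/2000000 − 33/400·(0))/(1+33/400) = 4957/5000 ≈ 0.991400
step 2 [2y] bond c/1=1/16: DF=(34191/32000 − 1/16·(0.991400))/(1+1/16) = 9473/10000 ≈ 0.947300
step 3 [3y] bond c/1=11/200: DF=(2170493/2000000 − 11/200·(0.991400+0.947300))/(1+11/200) = 2319/2500 ≈ 0.927600

1 1 4957/5000
2 2 9473/10000
3 3 2319/2500
s(2y) = (1/(9473/10000) − 1)/(2) = 527/18946 ≈ 2.7816%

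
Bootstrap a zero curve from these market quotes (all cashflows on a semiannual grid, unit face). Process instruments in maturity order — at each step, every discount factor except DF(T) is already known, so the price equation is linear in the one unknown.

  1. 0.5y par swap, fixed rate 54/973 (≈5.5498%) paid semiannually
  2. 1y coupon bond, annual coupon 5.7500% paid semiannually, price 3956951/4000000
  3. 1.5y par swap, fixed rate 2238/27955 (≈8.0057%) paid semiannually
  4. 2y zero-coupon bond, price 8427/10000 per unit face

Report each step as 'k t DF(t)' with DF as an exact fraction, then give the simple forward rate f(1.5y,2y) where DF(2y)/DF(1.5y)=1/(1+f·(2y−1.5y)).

step 1 [0.5y] swap r/2=27/973: DF=(1 − 27/973·(0))/(1+27/973) = 973/1000 ≈ 0.973000
step 2 [1y] bond c/2=23/800: DF=(3956951/4000000 − 23/800·(0.973000))/(1+23/800) = 584/625 ≈ 0.934400
step 3 [1.5y] swap r/2=1119/27955: DF=(1 − 1119/27955·(0.973000+0.934400))/(1+1119/27955) = 8881/10000 ≈ 0.888100
step 4 [2y] zero: DF = P = 8427/10000 ≈ 0.842700

1 1/2 973/1000
2 1 584/625
3 3/2 8881/10000
4 2 8427/10000
f(1.5y,2y) = ((8881/10000)/(8427/10000) − 1)/(1/2) = 908/8427 ≈ 10.7749%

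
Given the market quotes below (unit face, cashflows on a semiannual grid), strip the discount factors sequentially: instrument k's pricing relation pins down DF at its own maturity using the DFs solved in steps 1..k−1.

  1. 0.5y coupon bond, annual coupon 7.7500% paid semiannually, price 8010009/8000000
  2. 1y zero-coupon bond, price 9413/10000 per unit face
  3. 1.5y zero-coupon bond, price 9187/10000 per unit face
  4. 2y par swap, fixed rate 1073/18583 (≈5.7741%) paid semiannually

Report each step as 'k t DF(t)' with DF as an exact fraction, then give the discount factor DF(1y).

1 1/2 9639/10000
2 1 9413/10000
3 3/2 9187/10000
4 2 8927/10000
DF(1y) = 9413/10000 ≈ 0.941300

step 1 [0.5y] bond c/2=31/800: DF=(8010009/8000000 − 31/800·(0))/(1+31/800) = 9639/10000 ≈ 0.963900
step 2 [1y] zero: DF = P = 9413/10000 ≈ 0.941300
step 3 [1.5y] zero: DF = P = 9187/10000 ≈ 0.918700
step 4 [2y] swap r/2=1073/37166: DF=(1 − 1073/37166·(0.963900+0.941300+0.918700))/(1+1073/37166) = 8927/10000 ≈ 0.892700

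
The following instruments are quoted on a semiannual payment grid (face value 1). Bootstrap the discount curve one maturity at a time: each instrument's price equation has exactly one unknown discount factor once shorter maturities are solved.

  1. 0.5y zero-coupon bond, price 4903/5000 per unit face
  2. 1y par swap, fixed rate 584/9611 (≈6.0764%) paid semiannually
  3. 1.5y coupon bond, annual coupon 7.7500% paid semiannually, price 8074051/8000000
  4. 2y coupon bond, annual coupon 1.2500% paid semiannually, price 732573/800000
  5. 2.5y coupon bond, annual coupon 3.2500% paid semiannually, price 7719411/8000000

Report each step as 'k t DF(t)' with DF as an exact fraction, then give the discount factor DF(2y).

step 1 [0.5y] zero: DF = P = 4903/5000 ≈ 0.980600
step 2 [1y] swap r/2=292/9611: DF=(1 − 292/9611·(0.980600))/(1+292/9611) = 1177/1250 ≈ 0.941600
step 3 [1.5y] bond c/2=31/800: DF=(8074051/8000000 − 31/800·(0.980600+0.941600))/(1+31/800) = 8999/10000 ≈ 0.899900
step 4 [2y] bond c/2=1/160: DF=(732573/800000 − 1/160·(0.980600+0.941600+0.899900))/(1+1/160) = 357/400 ≈ 0.892500
step 5 [2.5y] bond c/2=13/800: DF=(7719411/8000000 − 13/800·(0.980600+0.941600+0.899900+0.892500))/(1+13/800) = 8901/10000 ≈ 0.890100

1 1/2 4903/5000
2 1 1177/1250
3 3/2 8999/10000
4 2 357/400
5 5/2 8901/10000
DF(2y) = 357/400 ≈ 0.892500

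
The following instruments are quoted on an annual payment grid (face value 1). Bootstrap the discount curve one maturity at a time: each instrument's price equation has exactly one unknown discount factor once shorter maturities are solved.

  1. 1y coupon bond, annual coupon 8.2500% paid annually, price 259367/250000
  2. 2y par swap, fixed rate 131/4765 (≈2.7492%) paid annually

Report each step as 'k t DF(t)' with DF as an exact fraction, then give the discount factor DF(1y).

step 1 [1y] bond c/1=33/400: DF=(259367/250000 − 33/400·(0))/(1+33/400) = 599/625 ≈ 0.958400
step 2 [2y] swap r/1=131/4765: DF=(1 − 131/4765·(0.958400))/(1+131/4765) = 2369/2500 ≈ 0.947600

1 1 599/625
2 2 2369/2500
DF(1y) = 599/625 ≈ 0.958400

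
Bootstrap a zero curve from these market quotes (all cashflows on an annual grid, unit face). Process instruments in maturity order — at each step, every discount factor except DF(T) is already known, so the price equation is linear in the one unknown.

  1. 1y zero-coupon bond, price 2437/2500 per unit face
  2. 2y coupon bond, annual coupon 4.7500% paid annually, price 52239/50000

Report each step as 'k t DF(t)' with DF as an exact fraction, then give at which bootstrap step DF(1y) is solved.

1 1 2437/2500
2 2 2383/2500
DF(1y) is solved at step 1

step 1 [1y] zero: DF = P = 2437/2500 ≈ 0.974800
step 2 [2y] bond c/1=19/400: DF=(52239/50000 − 19/400·(0.974800))/(1+19/400) = 2383/2500 ≈ 0.953200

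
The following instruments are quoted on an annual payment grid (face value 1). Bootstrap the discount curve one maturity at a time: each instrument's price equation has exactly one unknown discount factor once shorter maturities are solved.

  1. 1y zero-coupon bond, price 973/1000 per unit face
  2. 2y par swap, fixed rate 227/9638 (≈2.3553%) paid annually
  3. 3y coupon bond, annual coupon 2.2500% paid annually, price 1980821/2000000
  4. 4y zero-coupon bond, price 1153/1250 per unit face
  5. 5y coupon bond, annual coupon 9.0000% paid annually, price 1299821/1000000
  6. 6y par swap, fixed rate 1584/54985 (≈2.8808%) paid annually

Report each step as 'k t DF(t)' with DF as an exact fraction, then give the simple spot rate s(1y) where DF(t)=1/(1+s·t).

step 1 [1y] zero: DF = P = 973/1000 ≈ 0.973000
step 2 [2y] swap r/1=227/9638: DF=(1 − 227/9638·(0.973000))/(1+227/9638) = 4773/5000 ≈ 0.954600
step 3 [3y] bond c/1=9/400: DF=(1980821/2000000 − 9/400·(0.973000+0.954600))/(1+9/400) = 4631/5000 ≈ 0.926200
step 4 [4y] zero: DF = P = 1153/1250 ≈ 0.922400
step 5 [5y] bond c/1=9/100: DF=(1299821/1000000 − 9/100·(0.973000+0.954600+0.926200+0.922400))/(1+9/100) = 8807/10000 ≈ 0.880700
step 6 [6y] swap r/1=1584/54985: DF=(1 − 1584/54985·(0.973000+0.954600+0.926200+0.922400+0.880700))/(1+1584/54985) = 526/625 ≈ 0.841600

1 1 973/1000
2 2 4773/5000
3 3 4631/5000
4 4 1153/1250
5 5 8807/10000
6 6 526/625
s(1y) = (1/(973/1000) − 1)/(1) = 27/973 ≈ 2.7749%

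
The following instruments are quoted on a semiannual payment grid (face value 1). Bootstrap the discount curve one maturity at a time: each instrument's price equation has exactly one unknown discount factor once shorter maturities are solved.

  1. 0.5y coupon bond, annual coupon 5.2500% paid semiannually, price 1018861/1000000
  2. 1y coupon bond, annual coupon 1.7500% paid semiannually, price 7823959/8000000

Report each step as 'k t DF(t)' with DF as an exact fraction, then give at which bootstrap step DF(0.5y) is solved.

step 1 [0.5y] bond c/2=21/800: DF=(1018861/1000000 − 21/800·(0))/(1+21/800) = 1241/1250 ≈ 0.992800
step 2 [1y] bond c/2=7/800: DF=(7823959/8000000 − 7/800·(0.992800))/(1+7/800) = 9609/10000 ≈ 0.960900

1 1/2 1241/1250
2 1 9609/10000
DF(0.5y) is solved at step 1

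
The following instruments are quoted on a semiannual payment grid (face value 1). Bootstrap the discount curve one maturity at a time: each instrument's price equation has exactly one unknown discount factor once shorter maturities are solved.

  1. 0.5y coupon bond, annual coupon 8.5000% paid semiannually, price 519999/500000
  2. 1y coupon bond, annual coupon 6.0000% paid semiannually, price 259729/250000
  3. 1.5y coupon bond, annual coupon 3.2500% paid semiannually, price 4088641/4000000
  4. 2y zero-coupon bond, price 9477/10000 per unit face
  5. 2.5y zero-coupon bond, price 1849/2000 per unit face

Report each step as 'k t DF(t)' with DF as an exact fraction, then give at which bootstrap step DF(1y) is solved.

1 1/2 1247/1250
2 1 2449/2500
3 3/2 4871/5000
4 2 9477/10000
5 5/2 1849/2000
DF(1y) is solved at step 2

step 1 [0.5y] bond c/2=17/400: DF=(519999/500000 − 17/400·(0))/(1+17/400) = 1247/1250 ≈ 0.997600
step 2 [1y] bond c/2=3/100: DF=(259729/250000 − 3/100·(0.997600))/(1+3/100) = 2449/2500 ≈ 0.979600
step 3 [1.5y] bond c/2=13/800: DF=(4088641/4000000 − 13/800·(0.997600+0.979600))/(1+13/800) = 4871/5000 ≈ 0.974200
step 4 [2y] zero: DF = P = 9477/10000 ≈ 0.947700
step 5 [2.5y] zero: DF = P = 1849/2000 ≈ 0.924500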